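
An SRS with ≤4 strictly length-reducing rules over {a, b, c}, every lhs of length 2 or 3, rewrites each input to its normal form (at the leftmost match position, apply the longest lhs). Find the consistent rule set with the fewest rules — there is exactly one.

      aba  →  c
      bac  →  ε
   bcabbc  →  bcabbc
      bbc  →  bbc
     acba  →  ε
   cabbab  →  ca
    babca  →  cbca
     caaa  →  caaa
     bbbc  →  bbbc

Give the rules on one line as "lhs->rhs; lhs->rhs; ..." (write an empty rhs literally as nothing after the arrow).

ac->c; ba->c; bcb->; cc->

  | aba => ac => c
  | bac => cc => ε
  | bcabbc
  | bbc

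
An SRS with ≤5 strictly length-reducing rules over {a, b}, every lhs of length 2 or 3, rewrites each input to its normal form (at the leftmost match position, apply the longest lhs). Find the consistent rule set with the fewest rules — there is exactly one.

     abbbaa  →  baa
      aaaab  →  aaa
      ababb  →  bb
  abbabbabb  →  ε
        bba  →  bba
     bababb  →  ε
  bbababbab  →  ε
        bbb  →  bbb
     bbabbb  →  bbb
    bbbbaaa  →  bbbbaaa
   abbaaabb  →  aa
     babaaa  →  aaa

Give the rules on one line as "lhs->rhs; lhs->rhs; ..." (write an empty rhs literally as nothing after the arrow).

ab->; aba->; abb->; bab->

  | abbbaa => baa
  | aaaab => aaa
  | ababb => bb
  | abbabbabb => abbabb => abb => ε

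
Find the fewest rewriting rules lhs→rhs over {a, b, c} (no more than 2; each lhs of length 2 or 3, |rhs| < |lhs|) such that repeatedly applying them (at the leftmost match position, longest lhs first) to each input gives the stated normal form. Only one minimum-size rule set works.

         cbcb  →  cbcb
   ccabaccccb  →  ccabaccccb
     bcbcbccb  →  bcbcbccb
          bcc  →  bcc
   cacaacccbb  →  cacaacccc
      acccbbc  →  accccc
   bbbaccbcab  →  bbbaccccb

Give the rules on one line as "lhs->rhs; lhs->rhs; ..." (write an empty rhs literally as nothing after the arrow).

  | cbcb
  | ccabaccccb
  | bcbcbccb
  | bcc

bca->cc; cbb->cc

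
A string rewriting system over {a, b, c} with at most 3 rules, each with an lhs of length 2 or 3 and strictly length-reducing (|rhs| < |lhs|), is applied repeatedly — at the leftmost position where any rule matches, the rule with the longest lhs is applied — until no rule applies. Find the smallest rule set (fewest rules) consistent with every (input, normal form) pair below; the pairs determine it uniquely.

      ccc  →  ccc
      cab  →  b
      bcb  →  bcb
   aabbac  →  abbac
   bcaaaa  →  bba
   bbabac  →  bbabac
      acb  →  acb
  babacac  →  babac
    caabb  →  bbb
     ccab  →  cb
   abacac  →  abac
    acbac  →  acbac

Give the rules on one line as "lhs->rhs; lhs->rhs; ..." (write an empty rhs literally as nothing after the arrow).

aa->a; ca->; caa->b

  | ccc
  | cab => b
  | bcb
  | aabbac => abbac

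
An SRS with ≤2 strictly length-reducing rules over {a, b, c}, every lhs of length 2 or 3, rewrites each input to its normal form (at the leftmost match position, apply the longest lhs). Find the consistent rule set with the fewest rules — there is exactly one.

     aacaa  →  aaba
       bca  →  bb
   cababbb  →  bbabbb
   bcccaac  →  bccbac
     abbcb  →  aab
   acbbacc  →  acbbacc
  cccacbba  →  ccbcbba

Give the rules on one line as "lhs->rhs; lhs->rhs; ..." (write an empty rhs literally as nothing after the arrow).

bbc->a; ca->b

  | aacaa => aaba
  | bca => bb
  | cababbb => bbabbb
  | bcccaac => bccbac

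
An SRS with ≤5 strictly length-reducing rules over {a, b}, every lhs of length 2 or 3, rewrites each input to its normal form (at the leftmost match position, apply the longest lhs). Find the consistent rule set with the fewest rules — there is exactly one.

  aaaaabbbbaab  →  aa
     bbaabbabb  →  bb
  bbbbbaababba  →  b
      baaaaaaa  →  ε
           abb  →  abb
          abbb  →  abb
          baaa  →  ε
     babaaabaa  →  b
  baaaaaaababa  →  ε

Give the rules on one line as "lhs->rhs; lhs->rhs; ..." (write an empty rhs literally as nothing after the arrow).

  | aaaaabbbbaab => aaaabbbaab => aaabbaab => aabaab => aaab => aa
  | bbaabbabb => bbbbabb => bbbabb => bbabb => bbb => bb
  | bbbbbaababba => bbbbaababba => bbbaababba => bbaababba => bbbabba => bbabba => bbba => bba => b
  | baaaaaaa => baaaaa => baaa => ba => ε

aab->a; ba->; baa->b; bbb->bb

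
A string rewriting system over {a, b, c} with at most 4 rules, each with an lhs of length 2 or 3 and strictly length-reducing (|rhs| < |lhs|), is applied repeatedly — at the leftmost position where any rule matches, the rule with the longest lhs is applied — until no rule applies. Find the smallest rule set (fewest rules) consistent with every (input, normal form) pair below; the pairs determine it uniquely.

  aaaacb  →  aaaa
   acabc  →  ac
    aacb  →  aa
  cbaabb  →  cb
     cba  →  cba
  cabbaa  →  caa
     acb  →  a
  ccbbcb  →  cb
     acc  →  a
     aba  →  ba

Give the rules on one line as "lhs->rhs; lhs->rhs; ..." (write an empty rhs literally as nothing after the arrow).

  | aaaacb => aaaa
  | acabc => acbc => ac
  | aacb => aa
  | cbaabb => cbabb => cbbb => cb

ab->b; acb->a; bb->; cc->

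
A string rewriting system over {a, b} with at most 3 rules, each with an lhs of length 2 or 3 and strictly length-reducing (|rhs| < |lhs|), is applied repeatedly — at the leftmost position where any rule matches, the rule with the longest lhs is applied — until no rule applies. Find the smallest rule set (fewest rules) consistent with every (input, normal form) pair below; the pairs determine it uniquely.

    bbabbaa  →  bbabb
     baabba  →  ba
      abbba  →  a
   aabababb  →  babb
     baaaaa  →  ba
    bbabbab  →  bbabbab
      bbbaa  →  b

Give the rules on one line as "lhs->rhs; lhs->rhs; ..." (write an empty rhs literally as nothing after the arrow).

  | bbabbaa => bbabb
  | baabba => bbba => ba
  | abbba => aba => a
  | aabababb => bababb => babb

aa->; aba->a; bbb->b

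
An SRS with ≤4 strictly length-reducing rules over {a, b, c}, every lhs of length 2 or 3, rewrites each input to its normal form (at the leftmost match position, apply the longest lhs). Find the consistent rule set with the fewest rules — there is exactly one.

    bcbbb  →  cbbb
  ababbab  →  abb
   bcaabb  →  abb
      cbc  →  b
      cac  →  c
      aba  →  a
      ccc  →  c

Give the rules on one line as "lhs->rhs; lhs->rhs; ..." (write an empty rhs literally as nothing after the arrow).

  | bcbbb => cbbb
  | ababbab => abbab => abb
  | bcaabb => caabb => abb
  | cbc => cc => b

ba->; bc->c; ca->; cc->b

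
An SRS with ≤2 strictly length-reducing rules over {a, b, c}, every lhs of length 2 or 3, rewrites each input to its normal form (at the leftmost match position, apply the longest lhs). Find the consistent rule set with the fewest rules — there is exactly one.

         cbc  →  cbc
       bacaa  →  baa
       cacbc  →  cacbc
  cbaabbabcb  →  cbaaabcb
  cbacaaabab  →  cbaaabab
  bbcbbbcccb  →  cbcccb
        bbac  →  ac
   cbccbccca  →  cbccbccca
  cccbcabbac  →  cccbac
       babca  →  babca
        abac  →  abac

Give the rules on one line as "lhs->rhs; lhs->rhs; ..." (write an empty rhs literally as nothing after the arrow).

  | cbc
  | bacaa => baa
  | cacbc
  | cbaabbabcb => cbaaabcb

bb->; caa->a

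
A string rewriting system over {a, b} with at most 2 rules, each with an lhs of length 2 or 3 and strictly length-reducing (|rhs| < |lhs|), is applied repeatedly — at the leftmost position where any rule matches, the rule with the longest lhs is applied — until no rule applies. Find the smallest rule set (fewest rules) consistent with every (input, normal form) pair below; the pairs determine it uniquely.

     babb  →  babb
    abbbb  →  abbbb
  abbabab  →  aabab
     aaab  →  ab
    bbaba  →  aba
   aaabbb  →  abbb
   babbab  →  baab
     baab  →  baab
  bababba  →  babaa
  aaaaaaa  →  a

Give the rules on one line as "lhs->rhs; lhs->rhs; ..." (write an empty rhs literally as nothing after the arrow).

aaa->a; bba->a

  | babb
  | abbbb
  | abbabab => aabab
  | aaab => ab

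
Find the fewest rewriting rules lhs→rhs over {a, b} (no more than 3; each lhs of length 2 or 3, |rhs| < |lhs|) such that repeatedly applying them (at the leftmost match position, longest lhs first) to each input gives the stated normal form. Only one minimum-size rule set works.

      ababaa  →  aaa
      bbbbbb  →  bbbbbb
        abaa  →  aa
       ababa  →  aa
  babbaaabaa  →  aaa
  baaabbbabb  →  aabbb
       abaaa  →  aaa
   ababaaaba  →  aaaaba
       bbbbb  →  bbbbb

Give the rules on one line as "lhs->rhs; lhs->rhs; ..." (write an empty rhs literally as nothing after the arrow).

baa->a; bab->

  | ababaa => aaa
  | bbbbbb
  | abaa => aa
  | ababa => aa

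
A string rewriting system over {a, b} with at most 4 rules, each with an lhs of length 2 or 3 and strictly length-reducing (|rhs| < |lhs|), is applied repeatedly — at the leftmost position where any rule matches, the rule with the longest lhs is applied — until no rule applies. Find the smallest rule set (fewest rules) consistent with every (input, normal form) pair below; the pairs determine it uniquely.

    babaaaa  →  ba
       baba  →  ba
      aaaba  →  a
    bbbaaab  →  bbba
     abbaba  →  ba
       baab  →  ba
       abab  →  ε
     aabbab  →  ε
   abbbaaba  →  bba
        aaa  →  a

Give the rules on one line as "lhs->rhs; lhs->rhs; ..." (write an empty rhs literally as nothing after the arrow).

  | babaaaa => baaaa => baaa => baa => ba
  | baba => ba
  | aaaba => aaba => aa => a
  | bbbaaab => bbbaab => bbba

aa->a; aab->a; ab->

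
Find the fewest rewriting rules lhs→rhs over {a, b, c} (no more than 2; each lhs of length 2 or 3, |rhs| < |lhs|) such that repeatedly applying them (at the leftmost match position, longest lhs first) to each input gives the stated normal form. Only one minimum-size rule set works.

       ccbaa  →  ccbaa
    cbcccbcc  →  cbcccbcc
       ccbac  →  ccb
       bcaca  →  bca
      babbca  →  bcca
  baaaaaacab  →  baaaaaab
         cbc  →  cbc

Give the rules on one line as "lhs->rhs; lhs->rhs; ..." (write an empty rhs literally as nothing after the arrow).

  | ccbaa
  | cbcccbcc
  | ccbac => ccb
  | bcaca => bca

abb->c; ac->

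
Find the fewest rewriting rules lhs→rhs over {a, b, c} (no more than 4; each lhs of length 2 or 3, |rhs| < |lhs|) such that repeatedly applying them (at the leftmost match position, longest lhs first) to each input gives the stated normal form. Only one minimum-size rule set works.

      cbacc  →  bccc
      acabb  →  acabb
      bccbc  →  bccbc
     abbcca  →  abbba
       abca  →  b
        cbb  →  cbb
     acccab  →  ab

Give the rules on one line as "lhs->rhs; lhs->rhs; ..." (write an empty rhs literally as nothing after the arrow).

  | cbacc => bccc
  | acabb
  | bccbc
  | abbcca => abbba

aa->b; abc->a; cba->bc; cca->ba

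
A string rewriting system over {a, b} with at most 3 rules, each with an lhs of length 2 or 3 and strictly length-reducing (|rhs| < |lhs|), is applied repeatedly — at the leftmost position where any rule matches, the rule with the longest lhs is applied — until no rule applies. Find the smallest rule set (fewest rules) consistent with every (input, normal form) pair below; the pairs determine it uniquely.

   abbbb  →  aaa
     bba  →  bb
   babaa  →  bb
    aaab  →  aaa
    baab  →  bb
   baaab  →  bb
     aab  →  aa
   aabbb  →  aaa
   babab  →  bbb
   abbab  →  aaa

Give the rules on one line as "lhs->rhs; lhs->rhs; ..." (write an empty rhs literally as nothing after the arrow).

  | abbbb => aabb => aaa
  | bba => bb
  | babaa => bbaa => bba => bb
  | aaab => aaa

ab->a; abb->aa; ba->b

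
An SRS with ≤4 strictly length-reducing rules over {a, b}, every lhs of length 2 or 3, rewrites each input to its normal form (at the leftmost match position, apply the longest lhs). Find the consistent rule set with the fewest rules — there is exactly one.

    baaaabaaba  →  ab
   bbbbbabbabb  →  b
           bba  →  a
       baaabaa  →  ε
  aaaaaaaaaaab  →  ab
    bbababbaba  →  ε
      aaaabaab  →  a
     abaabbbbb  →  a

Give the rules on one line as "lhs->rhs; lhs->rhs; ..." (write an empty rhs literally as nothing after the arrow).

aa->; aab->ab; ba->b; bb->

  | baaaabaaba => baaabaaba => baabaaba => babaaba => bbaaba => aaba => aba => ab
  | bbbbbabbabb => bbbabbabb => babbabb => bbbabb => babb => bbb => b
  | bba => a
  | baaabaa => baabaa => babaa => bbaa => aa => ε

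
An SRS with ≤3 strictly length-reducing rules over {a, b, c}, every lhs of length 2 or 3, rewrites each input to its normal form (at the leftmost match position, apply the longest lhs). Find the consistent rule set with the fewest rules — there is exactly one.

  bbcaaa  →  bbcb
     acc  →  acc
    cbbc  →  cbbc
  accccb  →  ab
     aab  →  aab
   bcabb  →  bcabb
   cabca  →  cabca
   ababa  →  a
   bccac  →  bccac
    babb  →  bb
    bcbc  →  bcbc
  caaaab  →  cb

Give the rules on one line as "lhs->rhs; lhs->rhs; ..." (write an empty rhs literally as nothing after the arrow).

aaa->b; ba->; ccb->b

  | bbcaaa => bbcb
  | acc
  | cbbc
  | accccb => accb => ab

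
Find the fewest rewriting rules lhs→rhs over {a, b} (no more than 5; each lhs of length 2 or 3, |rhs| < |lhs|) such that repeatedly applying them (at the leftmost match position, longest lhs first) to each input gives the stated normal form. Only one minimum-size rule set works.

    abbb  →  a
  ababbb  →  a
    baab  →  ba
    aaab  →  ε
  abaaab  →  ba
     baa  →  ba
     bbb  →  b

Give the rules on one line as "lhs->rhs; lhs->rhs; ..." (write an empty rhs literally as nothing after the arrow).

  | abbb => abb => ab => a
  | ababbb => aabbb => abbb => abb => ab => a
  | baab => bab => ba
  | aaab => bb => ε

aa->a; aaa->b; ab->a; bb->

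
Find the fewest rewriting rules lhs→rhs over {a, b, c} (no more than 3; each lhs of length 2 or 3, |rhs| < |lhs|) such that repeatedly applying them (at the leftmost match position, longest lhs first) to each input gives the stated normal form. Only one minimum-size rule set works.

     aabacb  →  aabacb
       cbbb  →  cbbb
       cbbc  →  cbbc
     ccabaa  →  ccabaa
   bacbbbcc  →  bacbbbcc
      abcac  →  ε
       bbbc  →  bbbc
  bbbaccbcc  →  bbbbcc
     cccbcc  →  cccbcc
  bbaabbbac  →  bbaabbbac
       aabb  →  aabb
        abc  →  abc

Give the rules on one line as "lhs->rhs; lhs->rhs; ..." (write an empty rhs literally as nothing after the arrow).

acc->; bca->c

  | aabacb
  | cbbb
  | cbbc
  | ccabaa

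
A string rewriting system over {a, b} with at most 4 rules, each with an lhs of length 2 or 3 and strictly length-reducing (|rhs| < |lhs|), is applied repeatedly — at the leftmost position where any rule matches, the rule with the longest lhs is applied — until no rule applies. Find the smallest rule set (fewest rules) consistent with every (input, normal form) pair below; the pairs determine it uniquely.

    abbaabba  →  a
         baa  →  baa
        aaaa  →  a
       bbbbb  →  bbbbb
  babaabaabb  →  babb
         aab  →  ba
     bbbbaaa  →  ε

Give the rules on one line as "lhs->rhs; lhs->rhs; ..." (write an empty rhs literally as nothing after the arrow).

aaa->; aab->ba; bba->a

  | abbaabba => aaabba => bba => a
  | baa
  | aaaa => a
  | bbbbb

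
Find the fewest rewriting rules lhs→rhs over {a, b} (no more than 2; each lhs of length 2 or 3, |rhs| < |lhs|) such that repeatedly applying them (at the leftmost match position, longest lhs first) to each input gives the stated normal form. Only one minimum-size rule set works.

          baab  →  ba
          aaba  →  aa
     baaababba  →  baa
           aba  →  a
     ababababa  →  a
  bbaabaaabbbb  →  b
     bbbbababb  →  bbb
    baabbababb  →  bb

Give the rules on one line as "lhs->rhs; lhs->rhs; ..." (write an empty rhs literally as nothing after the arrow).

  | baab => ba
  | aaba => aa
  | baaababba => baaabba => baaba => baa
  | aba => a

ab->; bba->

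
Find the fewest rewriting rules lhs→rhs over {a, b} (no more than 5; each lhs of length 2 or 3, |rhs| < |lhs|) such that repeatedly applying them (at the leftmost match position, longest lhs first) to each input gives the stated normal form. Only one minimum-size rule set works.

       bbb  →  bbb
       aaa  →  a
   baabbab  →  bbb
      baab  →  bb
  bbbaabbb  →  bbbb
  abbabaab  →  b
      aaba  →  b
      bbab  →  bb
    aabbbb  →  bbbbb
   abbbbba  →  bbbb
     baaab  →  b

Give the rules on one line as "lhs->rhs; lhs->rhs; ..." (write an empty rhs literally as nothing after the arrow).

  | bbb
  | aaa => ba => a
  | baabbab => aabbab => bbbab => bbb
  | baab => aab => bb

aa->b; ab->b; ba->a; bba->b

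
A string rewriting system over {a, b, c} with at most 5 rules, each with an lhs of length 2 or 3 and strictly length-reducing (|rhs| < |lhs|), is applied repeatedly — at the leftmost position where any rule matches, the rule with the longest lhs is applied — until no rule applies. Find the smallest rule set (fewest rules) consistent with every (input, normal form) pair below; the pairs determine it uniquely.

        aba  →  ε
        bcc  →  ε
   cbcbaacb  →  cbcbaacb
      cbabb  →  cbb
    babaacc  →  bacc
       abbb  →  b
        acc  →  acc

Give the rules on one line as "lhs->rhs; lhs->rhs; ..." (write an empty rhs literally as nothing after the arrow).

  | aba => ε
  | bcc => ε
  | cbcbaacb
  | cbabb => cbab => cbb

ab->b; aba->; abb->ab; bcc->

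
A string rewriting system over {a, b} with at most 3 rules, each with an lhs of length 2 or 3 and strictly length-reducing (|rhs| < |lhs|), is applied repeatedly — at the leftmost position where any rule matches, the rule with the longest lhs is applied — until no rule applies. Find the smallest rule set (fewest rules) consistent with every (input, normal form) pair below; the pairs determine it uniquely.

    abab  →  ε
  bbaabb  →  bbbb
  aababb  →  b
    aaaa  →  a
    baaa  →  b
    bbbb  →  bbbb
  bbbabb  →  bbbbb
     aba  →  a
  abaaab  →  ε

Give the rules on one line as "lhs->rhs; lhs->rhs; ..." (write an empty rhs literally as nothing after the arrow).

  | abab => ab => ε
  | bbaabb => bbabb => bbbb
  | aababb => ababb => abb => b
  | aaaa => aaa => aa => a

aa->a; ab->; ba->b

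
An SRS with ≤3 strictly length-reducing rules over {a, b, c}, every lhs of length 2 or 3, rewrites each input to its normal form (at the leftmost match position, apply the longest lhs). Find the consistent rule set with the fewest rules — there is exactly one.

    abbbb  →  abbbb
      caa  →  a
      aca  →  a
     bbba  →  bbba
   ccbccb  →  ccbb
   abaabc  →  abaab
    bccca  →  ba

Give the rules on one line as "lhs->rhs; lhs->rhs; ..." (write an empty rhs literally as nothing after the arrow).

  | abbbb
  | caa => a
  | aca => a
  | bbba

bc->b; ca->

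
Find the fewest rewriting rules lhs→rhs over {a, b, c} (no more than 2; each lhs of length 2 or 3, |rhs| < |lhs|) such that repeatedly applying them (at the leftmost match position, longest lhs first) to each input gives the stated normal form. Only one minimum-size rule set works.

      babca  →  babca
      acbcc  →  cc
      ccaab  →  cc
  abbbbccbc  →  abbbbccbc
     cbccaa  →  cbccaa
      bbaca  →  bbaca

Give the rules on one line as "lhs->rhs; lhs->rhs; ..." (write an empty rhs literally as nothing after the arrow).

  | babca
  | acbcc => cc
  | ccaab => cc
  | abbbbccbc

aab->; acb->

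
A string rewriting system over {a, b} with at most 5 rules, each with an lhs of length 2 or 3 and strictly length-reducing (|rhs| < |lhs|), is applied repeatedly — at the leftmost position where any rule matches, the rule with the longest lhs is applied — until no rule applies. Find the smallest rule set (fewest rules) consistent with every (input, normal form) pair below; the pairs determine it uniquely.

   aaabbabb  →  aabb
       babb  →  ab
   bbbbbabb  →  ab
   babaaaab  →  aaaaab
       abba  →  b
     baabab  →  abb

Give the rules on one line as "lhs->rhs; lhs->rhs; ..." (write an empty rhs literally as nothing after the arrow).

  | aaabbabb => aaabab => aabb
  | babb => ab
  | bbbbbabb => bbbabb => babb => ab
  | babaaaab => aaaaab

aba->b; ba->a; bab->a; bbb->b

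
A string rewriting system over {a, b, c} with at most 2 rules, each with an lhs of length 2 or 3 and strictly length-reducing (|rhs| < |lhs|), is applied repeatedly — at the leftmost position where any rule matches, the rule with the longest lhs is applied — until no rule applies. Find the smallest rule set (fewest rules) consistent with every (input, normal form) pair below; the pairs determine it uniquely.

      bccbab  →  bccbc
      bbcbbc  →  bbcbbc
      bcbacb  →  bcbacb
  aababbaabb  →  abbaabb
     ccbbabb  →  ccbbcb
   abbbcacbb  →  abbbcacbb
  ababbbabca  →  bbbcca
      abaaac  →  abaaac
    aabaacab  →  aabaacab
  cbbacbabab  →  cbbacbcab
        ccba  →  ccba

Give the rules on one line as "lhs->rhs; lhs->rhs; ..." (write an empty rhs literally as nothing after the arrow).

abc->b; bab->bc

  | bccbab => bccbc
  | bbcbbc
  | bcbacb
  | aababbaabb => aabcbaabb => abbaabb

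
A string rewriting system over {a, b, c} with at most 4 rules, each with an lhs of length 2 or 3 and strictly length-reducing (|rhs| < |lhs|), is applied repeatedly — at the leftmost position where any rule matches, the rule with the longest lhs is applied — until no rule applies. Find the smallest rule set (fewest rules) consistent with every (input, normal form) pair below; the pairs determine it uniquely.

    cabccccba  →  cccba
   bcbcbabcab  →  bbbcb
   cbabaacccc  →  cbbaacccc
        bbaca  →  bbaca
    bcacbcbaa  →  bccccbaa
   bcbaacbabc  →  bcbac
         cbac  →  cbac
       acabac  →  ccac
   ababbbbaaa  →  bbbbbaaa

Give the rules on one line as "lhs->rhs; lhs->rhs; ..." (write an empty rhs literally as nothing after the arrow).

  | cabccccba => cbccccba => cccba
  | bcbcbabcab => bbabcab => bbbcab => bbbcb
  | cbabaacccc => cbbaacccc
  | bbaca

ab->b; acb->cc; cbc->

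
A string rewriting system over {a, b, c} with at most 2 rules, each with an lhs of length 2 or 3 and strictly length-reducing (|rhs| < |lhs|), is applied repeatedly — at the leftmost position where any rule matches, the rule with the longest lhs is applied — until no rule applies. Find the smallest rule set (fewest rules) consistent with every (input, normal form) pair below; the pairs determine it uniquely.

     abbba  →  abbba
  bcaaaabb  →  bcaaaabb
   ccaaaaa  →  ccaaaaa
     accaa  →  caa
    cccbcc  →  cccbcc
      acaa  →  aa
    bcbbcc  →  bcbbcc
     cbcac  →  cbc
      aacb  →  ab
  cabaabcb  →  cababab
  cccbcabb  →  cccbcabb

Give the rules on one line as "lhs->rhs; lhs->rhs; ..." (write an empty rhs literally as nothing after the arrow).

abc->ba; ac->

  | abbba
  | bcaaaabb
  | ccaaaaa
  | accaa => caa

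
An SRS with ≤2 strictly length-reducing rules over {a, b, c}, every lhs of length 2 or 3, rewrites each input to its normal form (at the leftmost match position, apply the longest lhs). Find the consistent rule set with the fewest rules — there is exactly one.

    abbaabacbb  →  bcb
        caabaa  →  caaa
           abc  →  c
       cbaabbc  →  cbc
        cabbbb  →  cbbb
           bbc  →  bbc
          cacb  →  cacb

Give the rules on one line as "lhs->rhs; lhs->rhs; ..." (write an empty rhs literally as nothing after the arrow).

  | abbaabacbb => baabacbb => baacbb => bcabb => bcb
  | caabaa => caaa
  | abc => c
  | cbaabbc => cbabc => cbc

aac->ca; ab->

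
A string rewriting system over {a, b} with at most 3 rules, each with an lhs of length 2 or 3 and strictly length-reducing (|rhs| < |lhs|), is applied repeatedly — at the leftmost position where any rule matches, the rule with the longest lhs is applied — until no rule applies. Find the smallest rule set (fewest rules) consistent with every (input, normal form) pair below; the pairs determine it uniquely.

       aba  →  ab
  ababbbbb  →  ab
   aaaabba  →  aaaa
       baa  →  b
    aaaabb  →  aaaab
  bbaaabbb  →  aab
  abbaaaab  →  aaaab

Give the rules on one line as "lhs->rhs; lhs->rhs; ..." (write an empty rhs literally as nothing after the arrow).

  | aba => ab
  | ababbbbb => abbbbbb => abbbbb => abbbb => abbb => abb => ab
  | aaaabba => aaaa
  | baa => ba => b

ba->b; bb->b; bba->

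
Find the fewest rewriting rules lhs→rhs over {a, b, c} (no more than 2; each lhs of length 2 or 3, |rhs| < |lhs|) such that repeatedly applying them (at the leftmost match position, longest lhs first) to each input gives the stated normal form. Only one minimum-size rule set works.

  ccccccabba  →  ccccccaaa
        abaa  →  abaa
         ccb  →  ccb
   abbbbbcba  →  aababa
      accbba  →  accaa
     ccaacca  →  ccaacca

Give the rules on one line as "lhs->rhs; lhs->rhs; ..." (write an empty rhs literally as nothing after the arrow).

abc->ba; bb->a

  | ccccccabba => ccccccaaa
  | abaa
  | ccb
  | abbbbbcba => aabbbcba => aaabcba => aababa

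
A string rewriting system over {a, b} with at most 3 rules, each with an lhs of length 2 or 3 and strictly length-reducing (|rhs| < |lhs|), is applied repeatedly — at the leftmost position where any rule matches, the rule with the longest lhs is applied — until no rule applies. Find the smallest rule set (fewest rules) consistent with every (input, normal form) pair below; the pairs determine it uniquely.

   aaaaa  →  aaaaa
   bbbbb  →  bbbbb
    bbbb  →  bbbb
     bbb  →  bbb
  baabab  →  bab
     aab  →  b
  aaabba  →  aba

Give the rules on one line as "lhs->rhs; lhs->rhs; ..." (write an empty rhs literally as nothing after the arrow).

aab->b; bba->ba

  | aaaaa
  | bbbbb
  | bbbb
  | bbb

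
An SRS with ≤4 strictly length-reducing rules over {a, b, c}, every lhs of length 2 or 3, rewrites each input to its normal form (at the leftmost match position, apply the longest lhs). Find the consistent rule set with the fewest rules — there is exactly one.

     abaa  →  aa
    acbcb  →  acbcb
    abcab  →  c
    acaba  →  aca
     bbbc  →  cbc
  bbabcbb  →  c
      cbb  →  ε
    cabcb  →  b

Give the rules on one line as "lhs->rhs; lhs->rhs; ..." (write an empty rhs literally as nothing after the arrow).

  | abaa => aa
  | acbcb
  | abcab => cab => c
  | acaba => aca

ab->; bb->c; cc->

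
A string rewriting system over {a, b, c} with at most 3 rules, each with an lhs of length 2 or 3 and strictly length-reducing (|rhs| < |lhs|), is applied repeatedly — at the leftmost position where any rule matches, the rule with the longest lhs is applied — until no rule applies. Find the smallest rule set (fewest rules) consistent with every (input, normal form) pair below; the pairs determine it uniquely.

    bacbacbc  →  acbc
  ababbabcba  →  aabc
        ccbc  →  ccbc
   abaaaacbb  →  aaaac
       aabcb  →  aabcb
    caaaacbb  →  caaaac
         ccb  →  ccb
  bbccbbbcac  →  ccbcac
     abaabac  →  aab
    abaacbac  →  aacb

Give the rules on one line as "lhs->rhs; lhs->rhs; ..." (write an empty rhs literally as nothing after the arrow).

ba->; bac->b; bb->

  | bacbacbc => bbacbc => acbc
  | ababbabcba => abbabcba => aabcba => aabc
  | ccbc
  | abaaaacbb => aaaacbb => aaaac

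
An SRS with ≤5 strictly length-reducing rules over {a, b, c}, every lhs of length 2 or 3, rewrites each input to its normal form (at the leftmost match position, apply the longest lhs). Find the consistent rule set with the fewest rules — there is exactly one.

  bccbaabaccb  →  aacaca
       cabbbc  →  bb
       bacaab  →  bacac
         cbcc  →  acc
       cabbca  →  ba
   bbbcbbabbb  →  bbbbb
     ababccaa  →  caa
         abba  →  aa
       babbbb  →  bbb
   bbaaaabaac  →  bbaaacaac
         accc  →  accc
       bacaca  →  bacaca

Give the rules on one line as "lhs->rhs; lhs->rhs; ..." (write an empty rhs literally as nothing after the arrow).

  | bccbaabaccb => cbaabaccb => aaabaccb => aacaccb => aacaca
  | cabbbc => bbbc => bb
  | bacaab => bacac
  | cbcc => acc

ab->c; bc->; cab->b; cb->a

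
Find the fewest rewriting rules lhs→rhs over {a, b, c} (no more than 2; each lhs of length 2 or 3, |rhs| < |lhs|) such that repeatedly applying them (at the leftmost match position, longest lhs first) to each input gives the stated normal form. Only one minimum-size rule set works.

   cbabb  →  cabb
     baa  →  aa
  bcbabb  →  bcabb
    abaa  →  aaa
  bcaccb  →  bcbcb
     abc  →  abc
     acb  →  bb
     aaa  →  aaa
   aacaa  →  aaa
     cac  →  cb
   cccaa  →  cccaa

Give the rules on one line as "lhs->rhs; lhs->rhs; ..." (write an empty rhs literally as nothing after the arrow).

  | cbabb => cabb
  | baa => aa
  | bcbabb => bcabb
  | abaa => aaa

ac->b; ba->a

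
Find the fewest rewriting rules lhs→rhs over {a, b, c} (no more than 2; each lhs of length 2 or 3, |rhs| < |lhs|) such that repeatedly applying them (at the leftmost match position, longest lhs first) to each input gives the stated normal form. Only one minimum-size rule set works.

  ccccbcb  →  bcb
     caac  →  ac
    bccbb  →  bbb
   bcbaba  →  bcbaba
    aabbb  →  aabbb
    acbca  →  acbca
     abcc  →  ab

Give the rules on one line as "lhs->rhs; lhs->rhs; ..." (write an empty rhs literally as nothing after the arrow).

  | ccccbcb => ccbcb => bcb
  | caac => ac
  | bccbb => bbb
  | bcbaba

caa->a; cc->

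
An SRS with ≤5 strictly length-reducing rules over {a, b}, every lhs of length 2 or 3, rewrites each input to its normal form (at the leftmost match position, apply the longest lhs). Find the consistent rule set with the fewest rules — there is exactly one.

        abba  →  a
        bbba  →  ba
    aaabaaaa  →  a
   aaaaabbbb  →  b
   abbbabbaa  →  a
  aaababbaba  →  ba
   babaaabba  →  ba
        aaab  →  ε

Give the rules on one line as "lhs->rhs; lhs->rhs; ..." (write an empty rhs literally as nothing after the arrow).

  | abba => bba => a
  | bbba => ba
  | aaabaaaa => babaaaa => bbaaaa => aaaa => baa => a
  | aaaaabbbb => baaabbbb => aabbbb => bbbbb => bbb => b

aa->b; ab->b; baa->a; bb->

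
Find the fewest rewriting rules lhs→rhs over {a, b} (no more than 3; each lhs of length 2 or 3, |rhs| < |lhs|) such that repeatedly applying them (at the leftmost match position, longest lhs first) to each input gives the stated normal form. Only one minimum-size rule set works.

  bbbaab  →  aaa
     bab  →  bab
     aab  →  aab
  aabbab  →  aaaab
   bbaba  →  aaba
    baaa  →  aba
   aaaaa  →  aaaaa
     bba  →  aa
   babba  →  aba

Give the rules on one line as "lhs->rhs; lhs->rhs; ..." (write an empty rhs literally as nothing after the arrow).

baa->ab; bb->a

  | bbbaab => abaab => aabb => aaa
  | bab
  | aab
  | aabbab => aaaab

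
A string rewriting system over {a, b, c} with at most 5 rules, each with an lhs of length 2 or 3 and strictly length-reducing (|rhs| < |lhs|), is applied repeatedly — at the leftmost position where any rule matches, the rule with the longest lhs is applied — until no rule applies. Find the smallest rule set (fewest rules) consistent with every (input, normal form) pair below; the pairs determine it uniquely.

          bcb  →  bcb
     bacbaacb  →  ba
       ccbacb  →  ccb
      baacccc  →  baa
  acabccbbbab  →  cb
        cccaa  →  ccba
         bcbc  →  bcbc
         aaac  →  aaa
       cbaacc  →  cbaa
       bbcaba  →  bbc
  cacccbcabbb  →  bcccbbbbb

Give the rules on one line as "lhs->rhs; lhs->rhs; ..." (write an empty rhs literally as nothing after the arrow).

  | bcb
  | bacbaacb => babaacb => baacb => baab => ba
  | ccbacb => ccbab => ccb
  | baacccc => baaccc => baacc => baac => baa

ab->; ac->a; bba->c; ca->b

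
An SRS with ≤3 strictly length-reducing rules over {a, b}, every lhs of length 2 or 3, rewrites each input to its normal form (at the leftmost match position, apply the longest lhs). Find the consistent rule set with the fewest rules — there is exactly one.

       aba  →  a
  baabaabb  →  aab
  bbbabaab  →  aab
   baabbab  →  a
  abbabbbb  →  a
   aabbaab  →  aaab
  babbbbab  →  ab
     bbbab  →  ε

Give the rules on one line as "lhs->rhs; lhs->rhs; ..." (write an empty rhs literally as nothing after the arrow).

ba->; bab->ba; bb->b

  | aba => a
  | baabaabb => abaabb => aabb => aab
  | bbbabaab => bbabaab => babaab => baaab => aab
  | baabbab => abbab => abab => aba => a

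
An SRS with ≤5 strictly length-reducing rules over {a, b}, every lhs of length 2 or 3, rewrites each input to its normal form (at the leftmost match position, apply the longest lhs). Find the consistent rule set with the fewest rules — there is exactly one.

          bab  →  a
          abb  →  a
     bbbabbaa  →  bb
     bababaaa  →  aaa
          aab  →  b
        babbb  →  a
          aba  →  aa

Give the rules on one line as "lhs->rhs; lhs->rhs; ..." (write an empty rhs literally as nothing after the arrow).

aab->b; ab->a; ba->a; bba->b

  | bab => ab => a
  | abb => ab => a
  | bbbabbaa => bbbbaa => bbba => bb
  | bababaaa => ababaaa => aabaaa => baaa => aaa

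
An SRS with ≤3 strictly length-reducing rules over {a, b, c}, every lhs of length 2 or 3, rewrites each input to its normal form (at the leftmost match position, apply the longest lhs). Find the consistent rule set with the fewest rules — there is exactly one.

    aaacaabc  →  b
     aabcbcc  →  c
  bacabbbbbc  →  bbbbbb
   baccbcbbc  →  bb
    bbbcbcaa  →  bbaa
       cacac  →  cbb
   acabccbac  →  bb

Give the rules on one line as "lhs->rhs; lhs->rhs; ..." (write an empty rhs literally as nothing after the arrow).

ab->b; ac->b; bc->

  | aaacaabc => aabaabc => abaabc => baabc => babc => bbc => b
  | aabcbcc => abcbcc => bcbcc => bcc => c
  | bacabbbbbc => bbabbbbbc => bbbbbbbc => bbbbbb
  | baccbcbbc => bbcbcbbc => bbcbbc => bbbc => bb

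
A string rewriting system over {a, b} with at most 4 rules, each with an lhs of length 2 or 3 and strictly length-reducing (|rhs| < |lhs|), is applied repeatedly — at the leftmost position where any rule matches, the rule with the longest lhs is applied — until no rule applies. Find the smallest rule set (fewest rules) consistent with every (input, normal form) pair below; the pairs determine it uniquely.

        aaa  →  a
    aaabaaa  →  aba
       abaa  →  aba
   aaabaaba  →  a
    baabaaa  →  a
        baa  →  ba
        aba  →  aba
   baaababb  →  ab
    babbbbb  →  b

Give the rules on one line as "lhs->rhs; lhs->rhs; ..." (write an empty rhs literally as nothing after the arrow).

aa->a; bab->; bb->b

  | aaa => aa => a
  | aaabaaa => aabaaa => abaaa => abaa => aba
  | abaa => aba
  | aaabaaba => aabaaba => abaaba => ababa => aa => a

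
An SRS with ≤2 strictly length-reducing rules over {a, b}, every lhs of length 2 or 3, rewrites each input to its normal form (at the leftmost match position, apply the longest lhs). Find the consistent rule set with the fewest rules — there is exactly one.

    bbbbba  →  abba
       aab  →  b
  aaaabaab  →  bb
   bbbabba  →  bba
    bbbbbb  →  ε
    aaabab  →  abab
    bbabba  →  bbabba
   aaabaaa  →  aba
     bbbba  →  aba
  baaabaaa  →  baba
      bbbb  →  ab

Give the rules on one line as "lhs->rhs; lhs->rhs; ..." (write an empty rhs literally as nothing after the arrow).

aa->; bbb->a

  | bbbbba => abba
  | aab => b
  | aaaabaab => aabaab => baab => bb
  | bbbabba => aabba => bba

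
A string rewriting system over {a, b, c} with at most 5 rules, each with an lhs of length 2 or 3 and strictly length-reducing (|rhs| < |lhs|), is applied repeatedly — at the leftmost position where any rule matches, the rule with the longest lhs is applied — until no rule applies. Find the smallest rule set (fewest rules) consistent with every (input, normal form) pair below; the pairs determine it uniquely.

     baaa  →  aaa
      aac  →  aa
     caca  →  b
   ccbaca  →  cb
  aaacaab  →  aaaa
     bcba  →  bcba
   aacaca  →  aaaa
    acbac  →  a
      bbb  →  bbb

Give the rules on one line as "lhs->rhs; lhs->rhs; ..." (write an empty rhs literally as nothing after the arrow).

  | baaa => aaa
  | aac => aa
  | caca => caa => b
  | ccbaca => ccbaa => ccaa => cb

ab->; ac->a; baa->aa; caa->b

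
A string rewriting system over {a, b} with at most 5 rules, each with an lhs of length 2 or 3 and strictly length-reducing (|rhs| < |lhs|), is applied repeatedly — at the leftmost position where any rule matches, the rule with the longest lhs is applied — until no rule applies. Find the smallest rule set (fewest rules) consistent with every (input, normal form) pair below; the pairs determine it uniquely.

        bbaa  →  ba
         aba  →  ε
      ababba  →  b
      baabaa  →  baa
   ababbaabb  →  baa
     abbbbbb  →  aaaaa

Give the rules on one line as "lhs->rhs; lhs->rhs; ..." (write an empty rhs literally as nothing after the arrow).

  | bbaa => ba
  | aba => ε
  | ababba => bba => b
  | baabaa => baa

aba->; bb->a; bba->b; bbb->aa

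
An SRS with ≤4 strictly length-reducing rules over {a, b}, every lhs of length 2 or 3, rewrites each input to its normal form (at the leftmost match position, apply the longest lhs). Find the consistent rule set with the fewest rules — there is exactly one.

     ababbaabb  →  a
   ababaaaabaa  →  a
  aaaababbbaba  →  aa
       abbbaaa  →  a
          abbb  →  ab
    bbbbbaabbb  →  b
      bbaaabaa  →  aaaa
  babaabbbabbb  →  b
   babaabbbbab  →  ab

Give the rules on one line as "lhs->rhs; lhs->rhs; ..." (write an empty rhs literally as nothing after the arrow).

aab->a; ba->; baa->ba; bb->

  | ababbaabb => abbaabb => aaabb => aab => a
  | ababaaaabaa => abaaaabaa => abaaabaa => abaabaa => ababaa => abaa => aba => a
  | aaaababbbaba => aaaabbbaba => aaabbaba => aababa => aaba => aa
  | abbbaaa => abaaa => abaa => aba => a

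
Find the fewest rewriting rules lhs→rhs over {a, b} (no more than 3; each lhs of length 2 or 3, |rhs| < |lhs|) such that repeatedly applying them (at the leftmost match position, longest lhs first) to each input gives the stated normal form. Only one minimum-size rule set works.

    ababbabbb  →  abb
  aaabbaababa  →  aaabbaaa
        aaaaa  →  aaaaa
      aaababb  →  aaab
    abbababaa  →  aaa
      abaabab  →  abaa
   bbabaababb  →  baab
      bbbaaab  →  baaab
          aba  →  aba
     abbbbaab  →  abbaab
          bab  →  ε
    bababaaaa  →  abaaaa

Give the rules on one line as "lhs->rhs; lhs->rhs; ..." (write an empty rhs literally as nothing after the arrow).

bab->; bbb->b

  | ababbabbb => ababbb => abb
  | aaabbaababa => aaabbaaa
  | aaaaa
  | aaababb => aaab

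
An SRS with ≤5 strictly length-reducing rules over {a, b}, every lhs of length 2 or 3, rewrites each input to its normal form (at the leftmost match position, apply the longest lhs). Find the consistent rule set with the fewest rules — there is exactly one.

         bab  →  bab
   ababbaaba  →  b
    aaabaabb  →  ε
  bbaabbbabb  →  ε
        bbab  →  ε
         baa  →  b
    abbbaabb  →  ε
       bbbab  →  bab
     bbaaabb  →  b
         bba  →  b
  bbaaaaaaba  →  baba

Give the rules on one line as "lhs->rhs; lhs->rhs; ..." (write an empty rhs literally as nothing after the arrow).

  | bab
  | ababbaaba => abbaaba => baaba => bba => b
  | aaabaabb => abaabb => abbb => bb => ε
  | bbaabbbabb => babbbabb => bbbabb => babb => bb => ε

aa->; abb->b; bb->; bba->b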